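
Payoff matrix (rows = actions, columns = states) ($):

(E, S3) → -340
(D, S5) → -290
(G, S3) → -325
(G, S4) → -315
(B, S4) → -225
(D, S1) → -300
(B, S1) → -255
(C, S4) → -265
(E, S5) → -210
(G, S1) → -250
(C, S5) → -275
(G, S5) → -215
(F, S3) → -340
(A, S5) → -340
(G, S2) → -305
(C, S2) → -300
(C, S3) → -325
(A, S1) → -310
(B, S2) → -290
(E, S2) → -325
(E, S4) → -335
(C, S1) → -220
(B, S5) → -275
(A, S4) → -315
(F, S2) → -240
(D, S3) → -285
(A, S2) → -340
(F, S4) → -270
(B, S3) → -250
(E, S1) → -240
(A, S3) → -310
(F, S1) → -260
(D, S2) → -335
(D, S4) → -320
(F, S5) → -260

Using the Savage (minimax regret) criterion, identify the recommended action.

Column bests: S1=-220, S2=-240, S3=-250, S4=-225, S5=-210.
A regrets: 90, 100, 60, 90, 130 → max 130
B regrets: 35, 50, 0, 0, 65 → max 65
C regrets: 0, 60, 75, 40, 65 → max 75
D regrets: 80, 95, 35, 95, 80 → max 95
E regrets: 20, 85, 90, 110, 0 → max 110
F regrets: 40, 0, 90, 45, 50 → max 90
G regrets: 30, 65, 75, 90, 5 → max 90
Smallest max regret = 65 → B.

B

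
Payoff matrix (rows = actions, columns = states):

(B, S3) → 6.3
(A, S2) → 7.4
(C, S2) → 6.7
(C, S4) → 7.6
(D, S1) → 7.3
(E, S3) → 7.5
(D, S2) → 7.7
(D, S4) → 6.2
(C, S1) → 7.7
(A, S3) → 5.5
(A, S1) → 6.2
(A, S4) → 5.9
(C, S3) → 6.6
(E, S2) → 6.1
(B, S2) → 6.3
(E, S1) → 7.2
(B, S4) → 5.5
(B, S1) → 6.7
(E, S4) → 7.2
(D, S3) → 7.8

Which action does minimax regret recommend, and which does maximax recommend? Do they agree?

minimax regret → C; maximax → D (disagree)

Column bests: S1=7.7, S2=7.7, S3=7.8, S4=7.6.
A regrets: 1.5, 0.3, 2.3, 1.7 → max 2.3
B regrets: 1.0, 1.4, 1.5, 2.1 → max 2.1
C regrets: 0.0, 1.0, 1.2, 0.0 → max 1.2
D regrets: 0.4, 0.0, 0.0, 1.4 → max 1.4
E regrets: 0.5, 1.6, 0.3, 0.4 → max 1.6
Smallest max regret = 1.2 → C.
Row maxima: A=7.4, B=6.7, C=7.7, D=7.8, E=7.5
Best best-case = 7.8 → D.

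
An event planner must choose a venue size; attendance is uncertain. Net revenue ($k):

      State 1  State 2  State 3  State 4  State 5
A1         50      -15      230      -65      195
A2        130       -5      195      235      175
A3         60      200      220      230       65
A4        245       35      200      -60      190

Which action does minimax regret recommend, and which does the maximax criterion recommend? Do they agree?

minimax regret → A3; maximax → A4 (disagree)

Column bests: State 1=245, State 2=200, State 3=230, State 4=235, State 5=195.
A1 regrets: 195, 215, 0, 300, 0 → max 300
A2 regrets: 115, 205, 35, 0, 20 → max 205
A3 regrets: 185, 0, 10, 5, 130 → max 185
A4 regrets: 0, 165, 30, 295, 5 → max 295
Smallest max regret = 185 → A3.
Row maxima: A1=230, A2=235, A3=230, A4=245
Best best-case = 245 → A4.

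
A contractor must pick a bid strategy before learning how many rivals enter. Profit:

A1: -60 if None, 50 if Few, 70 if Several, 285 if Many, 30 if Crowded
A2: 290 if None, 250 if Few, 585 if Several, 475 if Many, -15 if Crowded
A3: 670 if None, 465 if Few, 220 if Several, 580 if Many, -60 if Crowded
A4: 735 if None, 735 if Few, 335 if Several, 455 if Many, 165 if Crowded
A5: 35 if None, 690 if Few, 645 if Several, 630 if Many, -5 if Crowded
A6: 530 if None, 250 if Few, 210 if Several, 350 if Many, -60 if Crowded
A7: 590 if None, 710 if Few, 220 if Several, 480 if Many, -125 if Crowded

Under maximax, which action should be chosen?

A4

Row maxima: A1=285, A2=585, A3=670, A4=735, A5=690, A6=530, A7=710
Best best-case = 735 → A4.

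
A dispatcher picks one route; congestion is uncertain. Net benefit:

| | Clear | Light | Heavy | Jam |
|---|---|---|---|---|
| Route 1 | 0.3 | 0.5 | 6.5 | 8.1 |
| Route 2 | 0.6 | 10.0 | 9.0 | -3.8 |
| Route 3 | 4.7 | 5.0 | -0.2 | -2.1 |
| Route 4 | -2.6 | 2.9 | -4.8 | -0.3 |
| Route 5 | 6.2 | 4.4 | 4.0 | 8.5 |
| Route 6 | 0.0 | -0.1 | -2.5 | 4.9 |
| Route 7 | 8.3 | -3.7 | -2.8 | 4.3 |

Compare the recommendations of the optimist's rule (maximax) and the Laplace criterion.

Row maxima: Route 1=8.1, Route 2=10.0, Route 3=5.0, Route 4=2.9, Route 5=8.5, Route 6=4.9, Route 7=8.3
Best best-case = 10.0 → Route 2.
Row averages: Route 1=3.85, Route 2=3.95, Route 3=1.85, Route 4=-1.2, Route 5=5.775, Route 6=0.575, Route 7=1.525
Highest average = 5.775 → Route 5.

maximax → Route 2; laplace → Route 5 (disagree)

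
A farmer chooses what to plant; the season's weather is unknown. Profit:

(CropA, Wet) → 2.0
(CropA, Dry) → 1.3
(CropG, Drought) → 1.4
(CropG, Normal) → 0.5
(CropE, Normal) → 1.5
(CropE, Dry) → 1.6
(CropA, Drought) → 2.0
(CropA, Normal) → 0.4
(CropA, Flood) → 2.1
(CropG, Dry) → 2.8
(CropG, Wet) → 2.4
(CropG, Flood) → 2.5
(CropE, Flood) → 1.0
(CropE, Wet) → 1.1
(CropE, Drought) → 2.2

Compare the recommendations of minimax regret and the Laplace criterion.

minimax regret → CropG; laplace → CropG (agree)

Column bests: Drought=2.2, Dry=2.8, Normal=1.5, Wet=2.4, Flood=2.5.
CropA regrets: 0.2, 1.5, 1.1, 0.4, 0.4 → max 1.5
CropE regrets: 0.0, 1.2, 0.0, 1.3, 1.5 → max 1.5
CropG regrets: 0.8, 0.0, 1.0, 0.0, 0.0 → max 1.0
Smallest max regret = 1.0 → CropG.
Row averages: CropA=1.56, CropE=1.48, CropG=1.92
Highest average = 1.92 → CropG.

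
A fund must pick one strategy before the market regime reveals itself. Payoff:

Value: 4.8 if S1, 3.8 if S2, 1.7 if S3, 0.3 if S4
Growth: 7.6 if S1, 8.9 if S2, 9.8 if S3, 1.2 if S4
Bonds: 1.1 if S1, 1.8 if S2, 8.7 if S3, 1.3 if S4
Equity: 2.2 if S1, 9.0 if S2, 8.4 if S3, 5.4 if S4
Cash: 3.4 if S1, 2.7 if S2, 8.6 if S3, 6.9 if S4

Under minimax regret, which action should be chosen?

Equity

Column bests: S1=7.6, S2=9.0, S3=9.8, S4=6.9.
Value regrets: 2.8, 5.2, 8.1, 6.6 → max 8.1
Growth regrets: 0.0, 0.1, 0.0, 5.7 → max 5.7
Bonds regrets: 6.5, 7.2, 1.1, 5.6 → max 7.2
Equity regrets: 5.4, 0.0, 1.4, 1.5 → max 5.4
Cash regrets: 4.2, 6.3, 1.2, 0.0 → max 6.3
Smallest max regret = 5.4 → Equity.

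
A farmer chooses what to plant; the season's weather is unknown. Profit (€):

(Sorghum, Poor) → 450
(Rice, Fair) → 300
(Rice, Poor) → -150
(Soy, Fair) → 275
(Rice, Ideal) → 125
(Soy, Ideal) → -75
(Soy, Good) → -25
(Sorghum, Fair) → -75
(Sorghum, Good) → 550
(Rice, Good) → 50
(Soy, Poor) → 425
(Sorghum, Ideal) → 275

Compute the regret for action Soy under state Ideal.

Best payoff under Ideal is 275.
Regret = 275 − (-75) = 350.

350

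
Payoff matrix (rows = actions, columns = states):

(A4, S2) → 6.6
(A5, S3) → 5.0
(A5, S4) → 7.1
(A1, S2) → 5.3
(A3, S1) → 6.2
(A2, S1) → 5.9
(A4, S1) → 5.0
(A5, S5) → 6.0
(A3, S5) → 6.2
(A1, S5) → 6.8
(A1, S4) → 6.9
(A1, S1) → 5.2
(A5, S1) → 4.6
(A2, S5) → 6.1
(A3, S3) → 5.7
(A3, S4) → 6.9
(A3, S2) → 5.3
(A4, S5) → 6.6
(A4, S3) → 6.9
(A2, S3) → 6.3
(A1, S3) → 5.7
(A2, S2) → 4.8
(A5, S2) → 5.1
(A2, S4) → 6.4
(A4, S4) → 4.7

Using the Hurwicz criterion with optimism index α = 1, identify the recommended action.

A1: 1·6.9 + 0·5.2 = 6.9
A2: 1·6.4 + 0·4.8 = 6.4
A3: 1·6.9 + 0·5.3 = 6.9
A4: 1·6.9 + 0·4.7 = 6.9
A5: 1·7.1 + 0·4.6 = 7.1
Highest Hurwicz score = 7.1 → A5.

A5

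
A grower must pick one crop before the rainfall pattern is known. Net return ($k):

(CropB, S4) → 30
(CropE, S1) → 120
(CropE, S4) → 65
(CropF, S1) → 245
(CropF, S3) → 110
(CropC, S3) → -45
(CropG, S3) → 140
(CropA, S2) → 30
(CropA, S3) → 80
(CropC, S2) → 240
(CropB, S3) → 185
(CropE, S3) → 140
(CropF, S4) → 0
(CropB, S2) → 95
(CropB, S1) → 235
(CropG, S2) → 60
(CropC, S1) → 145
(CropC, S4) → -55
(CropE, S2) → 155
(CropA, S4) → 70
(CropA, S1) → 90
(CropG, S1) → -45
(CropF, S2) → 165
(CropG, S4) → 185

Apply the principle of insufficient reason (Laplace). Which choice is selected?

CropB

Row averages: CropE=120, CropG=85, CropC=71.25, CropF=130, CropB=136.25, CropA=67.5
Highest average = 136.25 → CropB.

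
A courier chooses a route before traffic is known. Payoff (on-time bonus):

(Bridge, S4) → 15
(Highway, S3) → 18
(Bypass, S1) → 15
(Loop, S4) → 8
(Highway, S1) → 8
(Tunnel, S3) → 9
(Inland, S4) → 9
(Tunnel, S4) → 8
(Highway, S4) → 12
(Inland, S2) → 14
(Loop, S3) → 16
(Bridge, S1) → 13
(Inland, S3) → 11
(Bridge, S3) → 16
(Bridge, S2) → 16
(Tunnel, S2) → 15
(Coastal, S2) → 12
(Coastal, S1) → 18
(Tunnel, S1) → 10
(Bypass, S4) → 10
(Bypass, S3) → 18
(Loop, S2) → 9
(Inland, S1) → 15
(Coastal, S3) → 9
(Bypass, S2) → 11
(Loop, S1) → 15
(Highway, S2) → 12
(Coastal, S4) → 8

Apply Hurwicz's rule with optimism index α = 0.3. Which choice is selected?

Inland: 0.3·15 + 0.7·9 = 10.8
Tunnel: 0.3·15 + 0.7·8 = 10.1
Loop: 0.3·16 + 0.7·8 = 10.4
Bypass: 0.3·18 + 0.7·10 = 12.4
Bridge: 0.3·16 + 0.7·13 = 13.9
Highway: 0.3·18 + 0.7·8 = 11
Coastal: 0.3·18 + 0.7·8 = 11
Highest Hurwicz score = 13.9 → Bridge.

Bridge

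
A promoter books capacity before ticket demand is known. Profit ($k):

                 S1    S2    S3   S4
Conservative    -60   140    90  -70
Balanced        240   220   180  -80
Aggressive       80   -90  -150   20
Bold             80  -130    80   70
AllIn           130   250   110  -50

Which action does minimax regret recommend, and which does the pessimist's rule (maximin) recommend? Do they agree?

Column bests: S1=240, S2=250, S3=180, S4=70.
Conservative regrets: 300, 110, 90, 140 → max 300
Balanced regrets: 0, 30, 0, 150 → max 150
Aggressive regrets: 160, 340, 330, 50 → max 340
Bold regrets: 160, 380, 100, 0 → max 380
AllIn regrets: 110, 0, 70, 120 → max 120
Smallest max regret = 120 → AllIn.
Row minima: Conservative=-70, Balanced=-80, Aggressive=-150, Bold=-130, AllIn=-50
Best worst-case = -50 → AllIn.

minimax regret → AllIn; maximin → AllIn (agree)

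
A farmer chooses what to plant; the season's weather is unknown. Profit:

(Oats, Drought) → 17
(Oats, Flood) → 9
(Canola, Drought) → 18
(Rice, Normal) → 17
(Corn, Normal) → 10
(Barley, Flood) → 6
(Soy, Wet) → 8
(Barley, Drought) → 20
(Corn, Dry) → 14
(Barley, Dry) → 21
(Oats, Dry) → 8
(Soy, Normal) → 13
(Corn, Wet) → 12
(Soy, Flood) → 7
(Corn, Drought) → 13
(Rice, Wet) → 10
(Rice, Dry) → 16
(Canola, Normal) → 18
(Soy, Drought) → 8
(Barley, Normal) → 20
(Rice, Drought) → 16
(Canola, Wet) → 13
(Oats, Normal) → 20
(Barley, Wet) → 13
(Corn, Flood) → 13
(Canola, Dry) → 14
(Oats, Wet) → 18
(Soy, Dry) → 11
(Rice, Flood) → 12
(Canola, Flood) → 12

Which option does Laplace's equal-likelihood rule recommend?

Barley

Row averages: Oats=14.4, Corn=12.4, Soy=9.4, Rice=14.2, Canola=15, Barley=16
Highest average = 16 → Barley.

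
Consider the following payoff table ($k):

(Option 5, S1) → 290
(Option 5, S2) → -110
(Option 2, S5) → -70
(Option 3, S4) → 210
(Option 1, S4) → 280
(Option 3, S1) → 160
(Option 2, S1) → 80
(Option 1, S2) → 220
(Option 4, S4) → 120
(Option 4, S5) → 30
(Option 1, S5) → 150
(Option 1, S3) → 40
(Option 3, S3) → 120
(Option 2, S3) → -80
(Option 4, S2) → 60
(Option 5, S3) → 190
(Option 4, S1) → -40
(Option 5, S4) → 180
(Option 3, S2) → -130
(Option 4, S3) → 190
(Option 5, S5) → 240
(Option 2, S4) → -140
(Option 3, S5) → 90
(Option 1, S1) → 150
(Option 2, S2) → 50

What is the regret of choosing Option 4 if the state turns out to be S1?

330

Best payoff under S1 is 290.
Regret = 290 − (-40) = 330.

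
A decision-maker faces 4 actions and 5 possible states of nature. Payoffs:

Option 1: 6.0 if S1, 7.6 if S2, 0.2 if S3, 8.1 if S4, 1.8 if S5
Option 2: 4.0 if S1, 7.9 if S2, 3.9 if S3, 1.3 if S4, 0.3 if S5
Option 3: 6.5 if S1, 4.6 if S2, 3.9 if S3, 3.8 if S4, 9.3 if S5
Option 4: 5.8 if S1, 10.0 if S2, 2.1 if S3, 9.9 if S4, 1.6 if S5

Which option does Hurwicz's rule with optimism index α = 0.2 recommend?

Option 3

Option 1: 0.2·8.1 + 0.8·0.2 = 1.78
Option 2: 0.2·7.9 + 0.8·0.3 = 1.82
Option 3: 0.2·9.3 + 0.8·3.8 = 4.9
Option 4: 0.2·10.0 + 0.8·1.6 = 3.28
Highest Hurwicz score = 4.9 → Option 3.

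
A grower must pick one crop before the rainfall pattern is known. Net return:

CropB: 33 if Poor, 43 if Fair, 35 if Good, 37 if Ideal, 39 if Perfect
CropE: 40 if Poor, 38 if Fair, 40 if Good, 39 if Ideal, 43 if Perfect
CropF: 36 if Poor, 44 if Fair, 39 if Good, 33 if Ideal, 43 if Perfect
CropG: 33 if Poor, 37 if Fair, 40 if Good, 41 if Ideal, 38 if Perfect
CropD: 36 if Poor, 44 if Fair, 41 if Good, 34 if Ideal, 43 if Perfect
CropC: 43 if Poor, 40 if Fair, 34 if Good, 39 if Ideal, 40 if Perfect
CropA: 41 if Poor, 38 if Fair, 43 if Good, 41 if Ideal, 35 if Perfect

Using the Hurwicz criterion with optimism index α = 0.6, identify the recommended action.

CropE

CropB: 0.6·43 + 0.4·33 = 39
CropE: 0.6·43 + 0.4·38 = 41
CropF: 0.6·44 + 0.4·33 = 39.6
CropG: 0.6·41 + 0.4·33 = 37.8
CropD: 0.6·44 + 0.4·34 = 40
CropC: 0.6·43 + 0.4·34 = 39.4
CropA: 0.6·43 + 0.4·35 = 39.8
Highest Hurwicz score = 41 → CropE.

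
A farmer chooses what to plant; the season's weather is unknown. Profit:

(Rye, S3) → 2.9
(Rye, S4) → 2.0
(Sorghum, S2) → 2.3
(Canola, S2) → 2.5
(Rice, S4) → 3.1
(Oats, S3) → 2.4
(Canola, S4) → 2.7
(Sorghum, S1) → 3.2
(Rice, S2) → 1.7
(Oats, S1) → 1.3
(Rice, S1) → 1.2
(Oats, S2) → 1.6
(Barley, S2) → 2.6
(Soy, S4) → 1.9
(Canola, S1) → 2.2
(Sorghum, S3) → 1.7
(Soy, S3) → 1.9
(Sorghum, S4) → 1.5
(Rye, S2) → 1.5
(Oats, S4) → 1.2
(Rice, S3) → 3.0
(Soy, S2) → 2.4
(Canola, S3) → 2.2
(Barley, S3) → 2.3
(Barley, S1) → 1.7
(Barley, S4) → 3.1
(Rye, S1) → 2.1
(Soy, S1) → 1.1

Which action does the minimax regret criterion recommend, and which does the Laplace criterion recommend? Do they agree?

Column bests: S1=3.2, S2=2.6, S3=3.0, S4=3.1.
Rye regrets: 1.1, 1.1, 0.1, 1.1 → max 1.1
Canola regrets: 1.0, 0.1, 0.8, 0.4 → max 1.0
Soy regrets: 2.1, 0.2, 1.1, 1.2 → max 2.1
Rice regrets: 2.0, 0.9, 0.0, 0.0 → max 2.0
Sorghum regrets: 0.0, 0.3, 1.3, 1.6 → max 1.6
Oats regrets: 1.9, 1.0, 0.6, 1.9 → max 1.9
Barley regrets: 1.5, 0.0, 0.7, 0.0 → max 1.5
Smallest max regret = 1.0 → Canola.
Row averages: Rye=2.125, Canola=2.4, Soy=1.825, Rice=2.25, Sorghum=2.175, Oats=1.625, Barley=2.425
Highest average = 2.425 → Barley.

minimax regret → Canola; laplace → Barley (disagree)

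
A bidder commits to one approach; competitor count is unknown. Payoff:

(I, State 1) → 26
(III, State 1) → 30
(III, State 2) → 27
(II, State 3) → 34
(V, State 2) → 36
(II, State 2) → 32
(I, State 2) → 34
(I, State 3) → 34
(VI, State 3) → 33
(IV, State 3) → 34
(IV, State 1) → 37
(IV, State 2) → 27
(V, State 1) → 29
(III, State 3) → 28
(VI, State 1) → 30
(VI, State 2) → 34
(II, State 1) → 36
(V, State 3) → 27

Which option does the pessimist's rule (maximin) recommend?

Row minima: I=26, II=32, III=27, IV=27, V=27, VI=30
Best worst-case = 32 → II.

II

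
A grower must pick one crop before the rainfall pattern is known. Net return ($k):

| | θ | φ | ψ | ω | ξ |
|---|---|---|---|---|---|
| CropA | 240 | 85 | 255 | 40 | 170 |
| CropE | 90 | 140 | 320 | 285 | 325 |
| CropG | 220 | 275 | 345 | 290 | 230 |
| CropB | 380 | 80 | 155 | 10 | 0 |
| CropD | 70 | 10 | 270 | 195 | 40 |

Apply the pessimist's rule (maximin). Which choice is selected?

Row minima: CropA=40, CropE=90, CropG=220, CropB=0, CropD=10
Best worst-case = 220 → CropG.

CropG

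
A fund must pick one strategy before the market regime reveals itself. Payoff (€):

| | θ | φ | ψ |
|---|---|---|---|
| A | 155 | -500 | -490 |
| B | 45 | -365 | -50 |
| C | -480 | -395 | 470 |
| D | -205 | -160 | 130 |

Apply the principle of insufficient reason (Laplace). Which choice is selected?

D

Row averages: A=-835/3, B=-370/3, C=-135, D=-235/3
Highest average = -235/3 → D.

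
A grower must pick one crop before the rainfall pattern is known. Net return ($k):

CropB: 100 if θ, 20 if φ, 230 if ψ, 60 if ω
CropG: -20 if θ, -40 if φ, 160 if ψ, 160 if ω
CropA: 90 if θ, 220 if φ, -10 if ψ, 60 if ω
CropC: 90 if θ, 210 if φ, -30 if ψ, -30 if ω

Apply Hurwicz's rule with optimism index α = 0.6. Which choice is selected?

CropB

CropB: 0.6·230 + 0.4·20 = 146
CropG: 0.6·160 + 0.4·(-40) = 80
CropA: 0.6·220 + 0.4·(-10) = 128
CropC: 0.6·210 + 0.4·(-30) = 114
Highest Hurwicz score = 146 → CropB.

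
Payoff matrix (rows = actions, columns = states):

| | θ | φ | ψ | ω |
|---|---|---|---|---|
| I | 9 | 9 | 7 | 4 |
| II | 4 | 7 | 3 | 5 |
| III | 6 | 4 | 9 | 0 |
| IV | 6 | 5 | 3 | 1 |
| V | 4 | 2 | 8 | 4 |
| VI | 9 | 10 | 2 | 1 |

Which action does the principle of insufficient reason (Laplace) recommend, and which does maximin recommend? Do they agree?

Row averages: I=7.25, II=4.75, III=4.75, IV=3.75, V=4.5, VI=5.5
Highest average = 7.25 → I.
Row minima: I=4, II=3, III=0, IV=1, V=2, VI=1
Best worst-case = 4 → I.

laplace → I; maximin → I (agree)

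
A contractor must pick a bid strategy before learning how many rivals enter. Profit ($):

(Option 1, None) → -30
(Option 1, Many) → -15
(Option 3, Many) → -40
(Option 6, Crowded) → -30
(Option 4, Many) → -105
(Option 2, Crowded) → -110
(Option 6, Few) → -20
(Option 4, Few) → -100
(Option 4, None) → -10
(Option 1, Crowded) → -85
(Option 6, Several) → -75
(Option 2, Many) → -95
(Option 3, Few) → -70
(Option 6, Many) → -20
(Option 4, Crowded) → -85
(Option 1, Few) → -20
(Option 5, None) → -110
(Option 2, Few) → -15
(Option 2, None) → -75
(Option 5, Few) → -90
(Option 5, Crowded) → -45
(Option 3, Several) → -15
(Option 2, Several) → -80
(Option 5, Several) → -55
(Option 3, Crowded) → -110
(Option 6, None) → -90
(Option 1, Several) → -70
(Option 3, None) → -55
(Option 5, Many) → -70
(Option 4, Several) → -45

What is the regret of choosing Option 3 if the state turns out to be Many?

25

Best payoff under Many is -15.
Regret = -15 − (-40) = 25.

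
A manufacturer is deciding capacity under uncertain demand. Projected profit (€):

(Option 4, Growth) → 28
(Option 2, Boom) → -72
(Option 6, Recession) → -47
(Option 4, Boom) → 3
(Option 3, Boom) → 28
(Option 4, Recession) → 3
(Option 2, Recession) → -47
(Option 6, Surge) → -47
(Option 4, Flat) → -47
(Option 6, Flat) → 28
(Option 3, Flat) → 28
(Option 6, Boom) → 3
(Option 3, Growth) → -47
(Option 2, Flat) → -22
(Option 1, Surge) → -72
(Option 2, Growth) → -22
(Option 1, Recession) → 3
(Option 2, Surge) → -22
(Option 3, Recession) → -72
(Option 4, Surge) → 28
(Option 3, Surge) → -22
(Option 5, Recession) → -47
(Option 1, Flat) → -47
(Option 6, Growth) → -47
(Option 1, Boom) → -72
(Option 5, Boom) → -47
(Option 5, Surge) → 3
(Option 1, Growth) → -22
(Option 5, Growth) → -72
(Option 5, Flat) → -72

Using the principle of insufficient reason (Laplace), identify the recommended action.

Row averages: Option 1=-42, Option 2=-37, Option 3=-17, Option 4=3, Option 5=-47, Option 6=-22
Highest average = 3 → Option 4.

Option 4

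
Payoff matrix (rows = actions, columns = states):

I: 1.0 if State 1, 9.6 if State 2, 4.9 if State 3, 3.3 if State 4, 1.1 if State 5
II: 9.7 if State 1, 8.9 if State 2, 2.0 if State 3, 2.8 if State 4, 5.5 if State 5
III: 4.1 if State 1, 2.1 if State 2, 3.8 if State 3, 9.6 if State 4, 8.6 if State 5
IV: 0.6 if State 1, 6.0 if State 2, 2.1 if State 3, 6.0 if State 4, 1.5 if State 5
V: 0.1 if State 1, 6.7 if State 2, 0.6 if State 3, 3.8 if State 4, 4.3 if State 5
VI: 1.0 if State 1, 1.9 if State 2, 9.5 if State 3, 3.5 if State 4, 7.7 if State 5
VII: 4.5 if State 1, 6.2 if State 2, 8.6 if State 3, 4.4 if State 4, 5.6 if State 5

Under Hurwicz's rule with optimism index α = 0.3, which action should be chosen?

I: 0.3·9.6 + 0.7·1.0 = 3.58
II: 0.3·9.7 + 0.7·2.0 = 4.31
III: 0.3·9.6 + 0.7·2.1 = 4.35
IV: 0.3·6.0 + 0.7·0.6 = 2.22
V: 0.3·6.7 + 0.7·0.1 = 2.08
VI: 0.3·9.5 + 0.7·1.0 = 3.55
VII: 0.3·8.6 + 0.7·4.4 = 5.66
Highest Hurwicz score = 5.66 → VII.

VII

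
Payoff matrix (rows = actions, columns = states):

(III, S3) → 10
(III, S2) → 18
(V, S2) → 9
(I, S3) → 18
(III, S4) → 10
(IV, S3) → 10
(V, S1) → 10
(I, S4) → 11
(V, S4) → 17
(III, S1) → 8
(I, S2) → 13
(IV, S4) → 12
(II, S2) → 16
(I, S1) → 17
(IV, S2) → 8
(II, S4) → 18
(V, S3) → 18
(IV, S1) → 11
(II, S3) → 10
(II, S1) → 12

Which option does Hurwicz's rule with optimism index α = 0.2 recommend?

I

I: 0.2·18 + 0.8·11 = 12.4
II: 0.2·18 + 0.8·10 = 11.6
III: 0.2·18 + 0.8·8 = 10
IV: 0.2·12 + 0.8·8 = 8.8
V: 0.2·18 + 0.8·9 = 10.8
Highest Hurwicz score = 12.4 → I.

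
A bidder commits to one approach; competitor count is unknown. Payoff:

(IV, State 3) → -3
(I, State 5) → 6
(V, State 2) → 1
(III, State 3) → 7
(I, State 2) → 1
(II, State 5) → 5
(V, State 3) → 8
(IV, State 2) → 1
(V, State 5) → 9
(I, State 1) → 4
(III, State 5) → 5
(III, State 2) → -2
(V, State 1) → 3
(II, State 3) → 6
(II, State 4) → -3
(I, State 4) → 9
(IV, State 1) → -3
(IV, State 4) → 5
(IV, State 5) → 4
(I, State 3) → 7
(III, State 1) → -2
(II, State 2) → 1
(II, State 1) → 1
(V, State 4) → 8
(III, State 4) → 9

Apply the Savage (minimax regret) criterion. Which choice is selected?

Column bests: State 1=4, State 2=1, State 3=8, State 4=9, State 5=9.
I regrets: 0, 0, 1, 0, 3 → max 3
II regrets: 3, 0, 2, 12, 4 → max 12
III regrets: 6, 3, 1, 0, 4 → max 6
IV regrets: 7, 0, 11, 4, 5 → max 11
V regrets: 1, 0, 0, 1, 0 → max 1
Smallest max regret = 1 → V.

V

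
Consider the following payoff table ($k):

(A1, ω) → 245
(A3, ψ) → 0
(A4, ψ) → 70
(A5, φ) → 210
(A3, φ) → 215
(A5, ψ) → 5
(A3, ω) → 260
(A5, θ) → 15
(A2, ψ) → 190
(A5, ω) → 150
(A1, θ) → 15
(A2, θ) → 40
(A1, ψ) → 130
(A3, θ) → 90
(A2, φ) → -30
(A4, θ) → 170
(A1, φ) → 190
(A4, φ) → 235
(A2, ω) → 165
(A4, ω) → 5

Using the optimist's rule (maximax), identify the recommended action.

A3

Row maxima: A1=245, A2=190, A3=260, A4=235, A5=210
Best best-case = 260 → A3.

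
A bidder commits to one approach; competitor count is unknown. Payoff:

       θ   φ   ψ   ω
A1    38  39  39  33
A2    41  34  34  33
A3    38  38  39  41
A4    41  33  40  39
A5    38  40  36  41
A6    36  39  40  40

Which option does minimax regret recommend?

A3

Column bests: θ=41, φ=40, ψ=40, ω=41.
A1 regrets: 3, 1, 1, 8 → max 8
A2 regrets: 0, 6, 6, 8 → max 8
A3 regrets: 3, 2, 1, 0 → max 3
A4 regrets: 0, 7, 0, 2 → max 7
A5 regrets: 3, 0, 4, 0 → max 4
A6 regrets: 5, 1, 0, 1 → max 5
Smallest max regret = 3 → A3.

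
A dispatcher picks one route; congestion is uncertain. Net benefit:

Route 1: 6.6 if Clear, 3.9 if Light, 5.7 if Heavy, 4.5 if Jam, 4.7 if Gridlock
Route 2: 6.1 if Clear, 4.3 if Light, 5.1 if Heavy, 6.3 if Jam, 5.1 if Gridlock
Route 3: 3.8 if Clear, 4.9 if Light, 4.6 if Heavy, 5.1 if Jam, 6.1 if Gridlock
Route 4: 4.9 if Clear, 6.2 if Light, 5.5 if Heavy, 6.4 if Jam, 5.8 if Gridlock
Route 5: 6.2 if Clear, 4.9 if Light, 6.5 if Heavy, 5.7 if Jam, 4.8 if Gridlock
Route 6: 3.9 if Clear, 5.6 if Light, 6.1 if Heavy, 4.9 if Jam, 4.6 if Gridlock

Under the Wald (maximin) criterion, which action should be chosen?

Row minima: Route 1=3.9, Route 2=4.3, Route 3=3.8, Route 4=4.9, Route 5=4.8, Route 6=3.9
Best worst-case = 4.9 → Route 4.

Route 4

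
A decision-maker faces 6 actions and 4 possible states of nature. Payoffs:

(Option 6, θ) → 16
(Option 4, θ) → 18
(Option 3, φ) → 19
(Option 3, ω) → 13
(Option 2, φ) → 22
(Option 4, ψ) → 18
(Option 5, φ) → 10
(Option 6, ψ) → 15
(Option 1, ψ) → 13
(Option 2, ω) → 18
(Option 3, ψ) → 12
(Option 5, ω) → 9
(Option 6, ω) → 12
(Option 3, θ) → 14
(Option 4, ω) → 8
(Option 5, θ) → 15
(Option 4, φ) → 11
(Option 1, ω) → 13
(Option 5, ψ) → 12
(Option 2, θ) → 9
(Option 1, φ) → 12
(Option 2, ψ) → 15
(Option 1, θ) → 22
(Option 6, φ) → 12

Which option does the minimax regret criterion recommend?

Option 3

Column bests: θ=22, φ=22, ψ=18, ω=18.
Option 1 regrets: 0, 10, 5, 5 → max 10
Option 2 regrets: 13, 0, 3, 0 → max 13
Option 3 regrets: 8, 3, 6, 5 → max 8
Option 4 regrets: 4, 11, 0, 10 → max 11
Option 5 regrets: 7, 12, 6, 9 → max 12
Option 6 regrets: 6, 10, 3, 6 → max 10
Smallest max regret = 8 → Option 3.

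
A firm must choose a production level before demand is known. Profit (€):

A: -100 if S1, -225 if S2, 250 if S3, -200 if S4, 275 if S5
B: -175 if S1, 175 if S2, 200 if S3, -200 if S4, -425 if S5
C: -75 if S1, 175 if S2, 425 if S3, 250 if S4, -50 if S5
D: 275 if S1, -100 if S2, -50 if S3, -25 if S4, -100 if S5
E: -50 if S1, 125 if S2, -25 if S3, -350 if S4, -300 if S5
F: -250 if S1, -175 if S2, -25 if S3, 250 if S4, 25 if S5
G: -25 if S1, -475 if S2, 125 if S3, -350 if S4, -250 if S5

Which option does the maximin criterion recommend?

C

Row minima: A=-225, B=-425, C=-75, D=-100, E=-350, F=-250, G=-475
Best worst-case = -75 → C.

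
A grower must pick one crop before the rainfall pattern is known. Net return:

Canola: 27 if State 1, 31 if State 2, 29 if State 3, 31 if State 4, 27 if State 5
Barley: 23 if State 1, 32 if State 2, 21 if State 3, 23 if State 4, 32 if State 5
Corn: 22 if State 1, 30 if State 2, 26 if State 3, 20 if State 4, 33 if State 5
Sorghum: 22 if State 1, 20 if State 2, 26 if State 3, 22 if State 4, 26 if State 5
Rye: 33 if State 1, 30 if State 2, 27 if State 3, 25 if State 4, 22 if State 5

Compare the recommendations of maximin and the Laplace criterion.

maximin → Canola; laplace → Canola (agree)

Row minima: Canola=27, Barley=21, Corn=20, Sorghum=20, Rye=22
Best worst-case = 27 → Canola.
Row averages: Canola=29, Barley=26.2, Corn=26.2, Sorghum=23.2, Rye=27.4
Highest average = 29 → Canola.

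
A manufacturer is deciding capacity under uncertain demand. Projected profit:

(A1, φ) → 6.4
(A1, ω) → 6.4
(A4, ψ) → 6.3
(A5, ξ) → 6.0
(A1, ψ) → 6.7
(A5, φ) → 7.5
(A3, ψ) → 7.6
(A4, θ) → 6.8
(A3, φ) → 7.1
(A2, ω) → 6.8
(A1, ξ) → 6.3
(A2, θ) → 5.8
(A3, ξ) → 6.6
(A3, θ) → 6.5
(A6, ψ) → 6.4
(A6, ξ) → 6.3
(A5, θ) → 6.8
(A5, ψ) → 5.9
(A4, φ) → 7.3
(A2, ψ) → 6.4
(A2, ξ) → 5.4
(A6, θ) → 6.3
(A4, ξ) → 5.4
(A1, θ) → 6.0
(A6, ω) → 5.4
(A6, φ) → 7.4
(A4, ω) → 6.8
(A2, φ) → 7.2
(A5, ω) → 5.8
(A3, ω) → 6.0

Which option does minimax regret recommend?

Column bests: θ=6.8, φ=7.5, ψ=7.6, ω=6.8, ξ=6.6.
A1 regrets: 0.8, 1.1, 0.9, 0.4, 0.3 → max 1.1
A2 regrets: 1.0, 0.3, 1.2, 0.0, 1.2 → max 1.2
A3 regrets: 0.3, 0.4, 0.0, 0.8, 0.0 → max 0.8
A4 regrets: 0.0, 0.2, 1.3, 0.0, 1.2 → max 1.3
A5 regrets: 0.0, 0.0, 1.7, 1.0, 0.6 → max 1.7
A6 regrets: 0.5, 0.1, 1.2, 1.4, 0.3 → max 1.4
Smallest max regret = 0.8 → A3.

A3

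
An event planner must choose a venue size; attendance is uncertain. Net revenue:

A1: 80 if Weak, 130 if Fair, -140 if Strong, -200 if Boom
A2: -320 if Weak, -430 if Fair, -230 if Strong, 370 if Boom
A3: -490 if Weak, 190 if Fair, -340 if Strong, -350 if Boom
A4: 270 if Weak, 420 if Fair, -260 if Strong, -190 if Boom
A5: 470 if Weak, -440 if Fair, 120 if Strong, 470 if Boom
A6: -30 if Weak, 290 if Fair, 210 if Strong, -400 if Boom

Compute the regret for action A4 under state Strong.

470

Best payoff under Strong is 210.
Regret = 210 − (-260) = 470.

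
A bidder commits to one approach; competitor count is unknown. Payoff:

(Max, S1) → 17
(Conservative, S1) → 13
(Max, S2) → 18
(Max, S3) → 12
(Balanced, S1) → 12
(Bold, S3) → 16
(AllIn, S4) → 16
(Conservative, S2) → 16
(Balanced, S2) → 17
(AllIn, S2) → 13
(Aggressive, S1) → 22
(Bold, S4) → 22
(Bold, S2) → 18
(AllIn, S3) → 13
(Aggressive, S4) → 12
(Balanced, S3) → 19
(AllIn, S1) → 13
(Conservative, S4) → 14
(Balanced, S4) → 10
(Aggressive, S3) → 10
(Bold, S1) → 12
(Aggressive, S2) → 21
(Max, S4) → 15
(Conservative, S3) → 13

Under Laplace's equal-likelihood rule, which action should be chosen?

Bold

Row averages: Conservative=14, Balanced=14.5, Aggressive=16.25, Bold=17, AllIn=13.75, Max=15.5
Highest average = 17 → Bold.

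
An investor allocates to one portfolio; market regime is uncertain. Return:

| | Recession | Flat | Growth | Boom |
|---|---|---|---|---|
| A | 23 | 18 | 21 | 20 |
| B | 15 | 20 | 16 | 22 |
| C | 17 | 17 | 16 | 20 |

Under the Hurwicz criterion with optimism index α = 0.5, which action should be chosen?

A: 0.5·23 + 0.5·18 = 20.5
B: 0.5·22 + 0.5·15 = 18.5
C: 0.5·20 + 0.5·16 = 18
Highest Hurwicz score = 20.5 → A.

A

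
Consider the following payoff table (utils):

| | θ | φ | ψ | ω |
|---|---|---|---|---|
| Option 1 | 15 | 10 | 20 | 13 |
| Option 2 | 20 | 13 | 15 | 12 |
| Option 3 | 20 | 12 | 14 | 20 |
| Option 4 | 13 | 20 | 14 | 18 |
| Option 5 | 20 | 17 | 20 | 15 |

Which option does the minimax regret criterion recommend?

Option 5

Column bests: θ=20, φ=20, ψ=20, ω=20.
Option 1 regrets: 5, 10, 0, 7 → max 10
Option 2 regrets: 0, 7, 5, 8 → max 8
Option 3 regrets: 0, 8, 6, 0 → max 8
Option 4 regrets: 7, 0, 6, 2 → max 7
Option 5 regrets: 0, 3, 0, 5 → max 5
Smallest max regret = 5 → Option 5.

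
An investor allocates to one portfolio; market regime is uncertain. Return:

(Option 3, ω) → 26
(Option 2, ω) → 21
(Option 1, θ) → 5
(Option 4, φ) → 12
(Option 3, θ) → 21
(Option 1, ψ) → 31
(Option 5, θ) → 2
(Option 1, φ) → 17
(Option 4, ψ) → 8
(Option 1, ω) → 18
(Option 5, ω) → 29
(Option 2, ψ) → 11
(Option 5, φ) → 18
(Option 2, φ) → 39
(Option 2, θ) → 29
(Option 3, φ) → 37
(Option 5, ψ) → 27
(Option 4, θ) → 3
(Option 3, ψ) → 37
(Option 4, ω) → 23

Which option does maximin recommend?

Row minima: Option 1=5, Option 2=11, Option 3=21, Option 4=3, Option 5=2
Best worst-case = 21 → Option 3.

Option 3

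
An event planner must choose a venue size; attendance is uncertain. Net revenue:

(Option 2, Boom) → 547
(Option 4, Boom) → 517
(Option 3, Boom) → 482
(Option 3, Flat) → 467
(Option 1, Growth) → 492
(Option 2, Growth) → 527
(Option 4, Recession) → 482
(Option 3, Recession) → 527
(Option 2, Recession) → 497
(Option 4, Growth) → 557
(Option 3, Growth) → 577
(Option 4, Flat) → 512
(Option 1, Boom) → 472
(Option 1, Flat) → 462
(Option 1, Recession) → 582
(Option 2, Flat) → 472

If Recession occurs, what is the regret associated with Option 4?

100

Best payoff under Recession is 582.
Regret = 582 − 482 = 100.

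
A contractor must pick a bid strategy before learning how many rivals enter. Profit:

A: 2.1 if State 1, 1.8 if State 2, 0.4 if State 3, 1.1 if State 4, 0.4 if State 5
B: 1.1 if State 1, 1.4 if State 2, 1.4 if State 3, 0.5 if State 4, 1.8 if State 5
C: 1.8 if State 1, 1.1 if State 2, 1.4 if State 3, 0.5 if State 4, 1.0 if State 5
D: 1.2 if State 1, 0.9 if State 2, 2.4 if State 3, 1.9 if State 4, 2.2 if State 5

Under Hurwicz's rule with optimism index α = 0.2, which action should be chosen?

A: 0.2·2.1 + 0.8·0.4 = 0.74
B: 0.2·1.8 + 0.8·0.5 = 0.76
C: 0.2·1.8 + 0.8·0.5 = 0.76
D: 0.2·2.4 + 0.8·0.9 = 1.2
Highest Hurwicz score = 1.2 → D.

D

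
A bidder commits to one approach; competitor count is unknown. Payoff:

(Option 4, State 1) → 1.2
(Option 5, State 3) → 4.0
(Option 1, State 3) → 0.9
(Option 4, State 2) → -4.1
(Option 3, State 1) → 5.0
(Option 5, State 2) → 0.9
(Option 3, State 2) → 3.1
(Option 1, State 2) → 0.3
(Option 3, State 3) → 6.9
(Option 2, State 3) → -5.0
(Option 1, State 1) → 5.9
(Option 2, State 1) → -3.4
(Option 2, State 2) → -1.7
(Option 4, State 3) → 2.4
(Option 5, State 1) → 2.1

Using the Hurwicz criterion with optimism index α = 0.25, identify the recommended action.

Option 3

Option 1: 0.25·5.9 + 0.75·0.3 = 1.7
Option 2: 0.25·(-1.7) + 0.75·(-5.0) = -4.175
Option 3: 0.25·6.9 + 0.75·3.1 = 4.05
Option 4: 0.25·2.4 + 0.75·(-4.1) = -2.475
Option 5: 0.25·4.0 + 0.75·0.9 = 1.675
Highest Hurwicz score = 4.05 → Option 3.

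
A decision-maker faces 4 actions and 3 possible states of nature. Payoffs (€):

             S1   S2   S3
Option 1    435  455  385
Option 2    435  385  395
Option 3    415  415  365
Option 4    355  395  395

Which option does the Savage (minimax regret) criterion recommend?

Column bests: S1=435, S2=455, S3=395.
Option 1 regrets: 0, 0, 10 → max 10
Option 2 regrets: 0, 70, 0 → max 70
Option 3 regrets: 20, 40, 30 → max 40
Option 4 regrets: 80, 60, 0 → max 80
Smallest max regret = 10 → Option 1.

Option 1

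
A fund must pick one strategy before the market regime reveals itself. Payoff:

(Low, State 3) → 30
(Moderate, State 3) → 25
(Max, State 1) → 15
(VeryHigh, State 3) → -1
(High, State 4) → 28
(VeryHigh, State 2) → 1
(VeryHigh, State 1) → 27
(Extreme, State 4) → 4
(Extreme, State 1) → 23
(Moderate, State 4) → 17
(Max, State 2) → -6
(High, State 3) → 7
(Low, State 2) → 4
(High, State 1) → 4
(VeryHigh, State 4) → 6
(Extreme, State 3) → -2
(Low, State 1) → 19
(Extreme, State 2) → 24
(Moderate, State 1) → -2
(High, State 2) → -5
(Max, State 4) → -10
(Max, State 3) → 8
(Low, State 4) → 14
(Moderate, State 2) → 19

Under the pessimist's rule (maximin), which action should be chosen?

Row minima: Low=4, Moderate=-2, High=-5, VeryHigh=-1, Extreme=-2, Max=-10
Best worst-case = 4 → Low.

Low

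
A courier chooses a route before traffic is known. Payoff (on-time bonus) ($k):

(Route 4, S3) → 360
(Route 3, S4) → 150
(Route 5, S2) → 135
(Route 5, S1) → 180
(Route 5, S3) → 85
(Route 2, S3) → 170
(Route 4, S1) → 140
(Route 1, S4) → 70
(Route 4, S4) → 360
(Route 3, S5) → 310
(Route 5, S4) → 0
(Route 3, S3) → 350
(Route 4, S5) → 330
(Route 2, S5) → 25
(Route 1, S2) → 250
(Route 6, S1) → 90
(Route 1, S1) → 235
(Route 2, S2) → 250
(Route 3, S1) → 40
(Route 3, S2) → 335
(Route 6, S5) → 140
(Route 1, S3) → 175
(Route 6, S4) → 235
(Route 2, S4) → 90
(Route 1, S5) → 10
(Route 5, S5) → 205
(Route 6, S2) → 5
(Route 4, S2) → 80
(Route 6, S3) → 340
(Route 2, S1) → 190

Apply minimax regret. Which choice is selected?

Column bests: S1=235, S2=335, S3=360, S4=360, S5=330.
Route 1 regrets: 0, 85, 185, 290, 320 → max 320
Route 2 regrets: 45, 85, 190, 270, 305 → max 305
Route 3 regrets: 195, 0, 10, 210, 20 → max 210
Route 4 regrets: 95, 255, 0, 0, 0 → max 255
Route 5 regrets: 55, 200, 275, 360, 125 → max 360
Route 6 regrets: 145, 330, 20, 125, 190 → max 330
Smallest max regret = 210 → Route 3.

Route 3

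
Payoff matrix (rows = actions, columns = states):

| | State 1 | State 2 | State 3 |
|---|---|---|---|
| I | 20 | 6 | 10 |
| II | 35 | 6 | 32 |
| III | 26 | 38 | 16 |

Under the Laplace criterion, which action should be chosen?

III

Row averages: I=12, II=73/3, III=80/3
Highest average = 80/3 → III.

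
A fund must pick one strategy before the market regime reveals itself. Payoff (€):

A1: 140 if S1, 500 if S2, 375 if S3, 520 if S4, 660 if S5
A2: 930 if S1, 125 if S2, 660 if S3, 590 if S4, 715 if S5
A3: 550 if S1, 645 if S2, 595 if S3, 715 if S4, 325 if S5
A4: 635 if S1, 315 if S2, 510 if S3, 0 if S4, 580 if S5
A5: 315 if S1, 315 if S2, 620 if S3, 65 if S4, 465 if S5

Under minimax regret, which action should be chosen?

Column bests: S1=930, S2=645, S3=660, S4=715, S5=715.
A1 regrets: 790, 145, 285, 195, 55 → max 790
A2 regrets: 0, 520, 0, 125, 0 → max 520
A3 regrets: 380, 0, 65, 0, 390 → max 390
A4 regrets: 295, 330, 150, 715, 135 → max 715
A5 regrets: 615, 330, 40, 650, 250 → max 650
Smallest max regret = 390 → A3.

A3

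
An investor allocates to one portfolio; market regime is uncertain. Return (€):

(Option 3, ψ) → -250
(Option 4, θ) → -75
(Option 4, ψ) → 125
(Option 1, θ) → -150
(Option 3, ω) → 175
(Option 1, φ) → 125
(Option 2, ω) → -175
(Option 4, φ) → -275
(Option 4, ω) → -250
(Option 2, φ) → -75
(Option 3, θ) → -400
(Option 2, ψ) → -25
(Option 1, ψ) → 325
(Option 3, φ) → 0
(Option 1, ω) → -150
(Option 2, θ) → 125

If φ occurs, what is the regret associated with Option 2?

200

Best payoff under φ is 125.
Regret = 125 − (-75) = 200.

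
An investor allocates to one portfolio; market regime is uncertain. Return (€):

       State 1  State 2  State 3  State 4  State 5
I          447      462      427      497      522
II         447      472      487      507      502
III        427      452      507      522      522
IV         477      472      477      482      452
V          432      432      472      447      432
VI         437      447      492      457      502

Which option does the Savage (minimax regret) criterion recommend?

Column bests: State 1=477, State 2=472, State 3=507, State 4=522, State 5=522.
I regrets: 30, 10, 80, 25, 0 → max 80
II regrets: 30, 0, 20, 15, 20 → max 30
III regrets: 50, 20, 0, 0, 0 → max 50
IV regrets: 0, 0, 30, 40, 70 → max 70
V regrets: 45, 40, 35, 75, 90 → max 90
VI regrets: 40, 25, 15, 65, 20 → max 65
Smallest max regret = 30 → II.

II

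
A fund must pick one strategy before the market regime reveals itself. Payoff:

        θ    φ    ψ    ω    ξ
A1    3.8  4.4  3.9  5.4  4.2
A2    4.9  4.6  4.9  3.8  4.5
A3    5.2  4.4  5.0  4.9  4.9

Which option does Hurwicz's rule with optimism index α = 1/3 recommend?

A3

A1: 1/3·5.4 + 2/3·3.8 = 13/3
A2: 1/3·4.9 + 2/3·3.8 = 25/6
A3: 1/3·5.2 + 2/3·4.4 = 14/3
Highest Hurwicz score = 14/3 → A3.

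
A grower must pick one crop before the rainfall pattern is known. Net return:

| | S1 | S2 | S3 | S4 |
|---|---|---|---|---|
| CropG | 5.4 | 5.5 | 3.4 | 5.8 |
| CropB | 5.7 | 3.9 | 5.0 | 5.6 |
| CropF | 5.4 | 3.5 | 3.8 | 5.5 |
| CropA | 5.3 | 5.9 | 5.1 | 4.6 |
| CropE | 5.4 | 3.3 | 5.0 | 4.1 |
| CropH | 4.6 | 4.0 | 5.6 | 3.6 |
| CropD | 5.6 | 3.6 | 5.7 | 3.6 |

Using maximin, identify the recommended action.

Row minima: CropG=3.4, CropB=3.9, CropF=3.5, CropA=4.6, CropE=3.3, CropH=3.6, CropD=3.6
Best worst-case = 4.6 → CropA.

CropA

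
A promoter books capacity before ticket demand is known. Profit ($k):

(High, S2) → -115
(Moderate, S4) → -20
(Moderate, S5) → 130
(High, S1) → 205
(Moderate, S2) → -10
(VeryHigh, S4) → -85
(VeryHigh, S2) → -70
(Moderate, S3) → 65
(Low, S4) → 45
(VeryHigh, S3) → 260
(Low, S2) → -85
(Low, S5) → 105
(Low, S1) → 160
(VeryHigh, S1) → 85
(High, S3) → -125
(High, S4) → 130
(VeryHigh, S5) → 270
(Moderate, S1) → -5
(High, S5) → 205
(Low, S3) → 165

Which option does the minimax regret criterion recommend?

Low

Column bests: S1=205, S2=-10, S3=260, S4=130, S5=270.
Low regrets: 45, 75, 95, 85, 165 → max 165
Moderate regrets: 210, 0, 195, 150, 140 → max 210
High regrets: 0, 105, 385, 0, 65 → max 385
VeryHigh regrets: 120, 60, 0, 215, 0 → max 215
Smallest max regret = 165 → Low.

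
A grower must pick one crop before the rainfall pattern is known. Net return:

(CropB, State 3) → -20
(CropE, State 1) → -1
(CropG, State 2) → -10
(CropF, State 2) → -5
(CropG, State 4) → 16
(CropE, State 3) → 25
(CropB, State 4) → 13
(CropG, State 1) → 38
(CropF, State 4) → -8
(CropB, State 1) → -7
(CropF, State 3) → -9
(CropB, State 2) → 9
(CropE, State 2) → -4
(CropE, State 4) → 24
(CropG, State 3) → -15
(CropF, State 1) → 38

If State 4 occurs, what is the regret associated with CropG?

8

Best payoff under State 4 is 24.
Regret = 24 − 16 = 8.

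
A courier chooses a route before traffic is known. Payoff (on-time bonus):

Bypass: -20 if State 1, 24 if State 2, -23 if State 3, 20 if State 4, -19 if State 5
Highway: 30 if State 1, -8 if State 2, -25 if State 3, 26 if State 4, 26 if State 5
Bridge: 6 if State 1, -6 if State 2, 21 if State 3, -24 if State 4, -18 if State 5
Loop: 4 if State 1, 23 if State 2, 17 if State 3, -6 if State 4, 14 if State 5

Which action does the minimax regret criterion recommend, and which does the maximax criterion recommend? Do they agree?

minimax regret → Loop; maximax → Highway (disagree)

Column bests: State 1=30, State 2=24, State 3=21, State 4=26, State 5=26.
Bypass regrets: 50, 0, 44, 6, 45 → max 50
Highway regrets: 0, 32, 46, 0, 0 → max 46
Bridge regrets: 24, 30, 0, 50, 44 → max 50
Loop regrets: 26, 1, 4, 32, 12 → max 32
Smallest max regret = 32 → Loop.
Row maxima: Bypass=24, Highway=30, Bridge=21, Loop=23
Best best-case = 30 → Highway.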